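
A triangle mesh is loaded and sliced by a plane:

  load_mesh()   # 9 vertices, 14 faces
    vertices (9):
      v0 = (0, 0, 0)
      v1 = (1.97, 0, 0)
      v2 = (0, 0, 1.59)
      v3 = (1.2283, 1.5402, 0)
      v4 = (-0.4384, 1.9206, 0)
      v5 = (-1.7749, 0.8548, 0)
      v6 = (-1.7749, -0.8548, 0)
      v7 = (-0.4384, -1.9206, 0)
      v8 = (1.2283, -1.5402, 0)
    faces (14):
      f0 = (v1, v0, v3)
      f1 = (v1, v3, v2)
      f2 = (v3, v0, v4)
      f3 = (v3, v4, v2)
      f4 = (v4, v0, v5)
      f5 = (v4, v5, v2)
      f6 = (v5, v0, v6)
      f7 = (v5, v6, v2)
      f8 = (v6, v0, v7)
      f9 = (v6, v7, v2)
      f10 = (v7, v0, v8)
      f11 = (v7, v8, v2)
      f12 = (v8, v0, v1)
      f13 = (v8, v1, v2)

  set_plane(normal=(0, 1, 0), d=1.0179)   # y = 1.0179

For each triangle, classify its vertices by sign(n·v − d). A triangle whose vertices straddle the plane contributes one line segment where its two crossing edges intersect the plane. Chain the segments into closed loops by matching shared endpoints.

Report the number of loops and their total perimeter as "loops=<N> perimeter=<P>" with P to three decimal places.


Straddling triangles (6 of 14):
  (v1,v0,v3) [--+] → (0.811769, 1.0179, 0)–(1.47982, 1.0179, 0)  len=0.6681
  (v1,v3,v2) [-+-] → (1.47982, 1.0179, 0)–(0.811769, 1.0179, 0.539188)  len=0.8585
  (v3,v0,v4) [+-+] → (0.811769, 1.0179, 0)–(-0.232348, 1.0179, 0)  len=1.0441
  (v3,v4,v2) [++-] → (-0.232348, 1.0179, 0.747315)–(0.811769, 1.0179, 0.539188)  len=1.0647
  (v4,v0,v5) [+--] → (-0.232348, 1.0179, 0)–(-1.57037, 1.0179, 0)  len=1.3380
  (v4,v5,v2) [+--] → (-1.57037, 1.0179, 0)–(-0.232348, 1.0179, 0.747315)  len=1.5326

Chained into 1 loop(s):
  loop 1: 6 segments, perimeter = 6.5059
Total perimeter = 6.506

loops=1 perimeter=6.506


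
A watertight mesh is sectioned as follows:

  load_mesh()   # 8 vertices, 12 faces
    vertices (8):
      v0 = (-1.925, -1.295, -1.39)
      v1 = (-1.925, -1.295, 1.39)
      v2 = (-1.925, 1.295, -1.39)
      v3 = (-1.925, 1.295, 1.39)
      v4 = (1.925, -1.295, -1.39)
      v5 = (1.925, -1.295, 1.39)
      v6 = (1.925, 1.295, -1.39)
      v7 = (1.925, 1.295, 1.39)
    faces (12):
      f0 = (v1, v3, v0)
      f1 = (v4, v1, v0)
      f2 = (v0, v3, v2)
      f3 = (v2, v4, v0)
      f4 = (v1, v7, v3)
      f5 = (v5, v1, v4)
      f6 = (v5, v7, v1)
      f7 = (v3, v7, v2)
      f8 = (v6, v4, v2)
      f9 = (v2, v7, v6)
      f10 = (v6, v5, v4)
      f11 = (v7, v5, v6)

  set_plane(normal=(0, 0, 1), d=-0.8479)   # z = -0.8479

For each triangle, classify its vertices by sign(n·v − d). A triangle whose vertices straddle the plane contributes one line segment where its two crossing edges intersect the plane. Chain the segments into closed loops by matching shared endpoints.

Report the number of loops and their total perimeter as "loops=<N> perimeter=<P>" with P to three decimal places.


loops=1 perimeter=12.880

Straddling triangles (8 of 12):
  (v1,v3,v0) [++-] → (-1.925, -0.78995, -0.8479)–(-1.925, -1.295, -0.8479)  len=0.5051
  (v4,v1,v0) [-+-] → (1.17425, -1.295, -0.8479)–(-1.925, -1.295, -0.8479)  len=3.0993
  (v0,v3,v2) [-+-] → (-1.925, -0.78995, -0.8479)–(-1.925, 1.295, -0.8479)  len=2.0850
  (v5,v1,v4) [++-] → (1.17425, -1.295, -0.8479)–(1.925, -1.295, -0.8479)  len=0.7508
  (v3,v7,v2) [++-] → (-1.17425, 1.295, -0.8479)–(-1.925, 1.295, -0.8479)  len=0.7508
  (v2,v7,v6) [-+-] → (-1.17425, 1.295, -0.8479)–(1.925, 1.295, -0.8479)  len=3.0993
  (v6,v5,v4) [-+-] → (1.925, 0.78995, -0.8479)–(1.925, -1.295, -0.8479)  len=2.0850
  (v7,v5,v6) [++-] → (1.925, 0.78995, -0.8479)–(1.925, 1.295, -0.8479)  len=0.5051

Chained into 1 loop(s):
  loop 1: 8 segments, perimeter = 12.8800
Total perimeter = 12.880


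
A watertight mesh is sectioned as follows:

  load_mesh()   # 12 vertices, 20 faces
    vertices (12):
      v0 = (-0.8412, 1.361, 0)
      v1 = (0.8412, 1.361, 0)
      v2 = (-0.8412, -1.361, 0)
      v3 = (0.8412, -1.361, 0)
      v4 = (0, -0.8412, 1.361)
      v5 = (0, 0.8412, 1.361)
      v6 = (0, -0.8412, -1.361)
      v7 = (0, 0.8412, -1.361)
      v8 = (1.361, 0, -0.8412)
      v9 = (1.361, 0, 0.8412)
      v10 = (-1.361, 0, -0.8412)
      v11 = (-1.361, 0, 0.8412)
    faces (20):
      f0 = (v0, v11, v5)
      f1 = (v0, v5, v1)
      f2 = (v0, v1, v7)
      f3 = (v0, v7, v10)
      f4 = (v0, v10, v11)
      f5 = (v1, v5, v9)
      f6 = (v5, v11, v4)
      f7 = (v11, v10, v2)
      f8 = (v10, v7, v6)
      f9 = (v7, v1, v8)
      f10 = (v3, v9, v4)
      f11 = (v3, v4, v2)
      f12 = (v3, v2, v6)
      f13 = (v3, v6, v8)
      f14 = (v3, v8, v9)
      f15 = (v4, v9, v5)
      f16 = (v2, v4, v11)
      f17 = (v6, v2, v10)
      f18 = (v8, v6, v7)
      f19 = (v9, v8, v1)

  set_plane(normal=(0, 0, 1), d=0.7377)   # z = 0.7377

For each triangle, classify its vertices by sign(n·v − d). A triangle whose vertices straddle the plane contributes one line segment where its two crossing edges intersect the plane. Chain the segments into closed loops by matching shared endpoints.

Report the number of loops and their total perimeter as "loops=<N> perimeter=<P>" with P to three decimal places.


loops=1 perimeter=7.416

Straddling triangles (10 of 20):
  (v0,v11,v5) [-++] → (-1.29704, 0.167455, 0.7377)–(-0.385246, 1.07925, 0.7377)  len=1.2895
  (v0,v5,v1) [-+-] → (-0.385246, 1.07925, 0.7377)–(0.385246, 1.07925, 0.7377)  len=0.7705
  (v0,v10,v11) [--+] → (-1.361, 0, 0.7377)–(-1.29704, 0.167455, 0.7377)  len=0.1793
  (v1,v5,v9) [-++] → (0.385246, 1.07925, 0.7377)–(1.29704, 0.167455, 0.7377)  len=1.2895
  (v11,v10,v2) [+--] → (-1.361, 0, 0.7377)–(-1.29704, -0.167455, 0.7377)  len=0.1793
  (v3,v9,v4) [-++] → (1.29704, -0.167455, 0.7377)–(0.385246, -1.07925, 0.7377)  len=1.2895
  (v3,v4,v2) [-+-] → (0.385246, -1.07925, 0.7377)–(-0.385246, -1.07925, 0.7377)  len=0.7705
  (v3,v8,v9) [--+] → (1.361, 0, 0.7377)–(1.29704, -0.167455, 0.7377)  len=0.1793
  (v2,v4,v11) [-++] → (-0.385246, -1.07925, 0.7377)–(-1.29704, -0.167455, 0.7377)  len=1.2895
  (v9,v8,v1) [+--] → (1.361, 0, 0.7377)–(1.29704, 0.167455, 0.7377)  len=0.1793

Chained into 1 loop(s):
  loop 1: 10 segments, perimeter = 7.4159
Total perimeter = 7.416


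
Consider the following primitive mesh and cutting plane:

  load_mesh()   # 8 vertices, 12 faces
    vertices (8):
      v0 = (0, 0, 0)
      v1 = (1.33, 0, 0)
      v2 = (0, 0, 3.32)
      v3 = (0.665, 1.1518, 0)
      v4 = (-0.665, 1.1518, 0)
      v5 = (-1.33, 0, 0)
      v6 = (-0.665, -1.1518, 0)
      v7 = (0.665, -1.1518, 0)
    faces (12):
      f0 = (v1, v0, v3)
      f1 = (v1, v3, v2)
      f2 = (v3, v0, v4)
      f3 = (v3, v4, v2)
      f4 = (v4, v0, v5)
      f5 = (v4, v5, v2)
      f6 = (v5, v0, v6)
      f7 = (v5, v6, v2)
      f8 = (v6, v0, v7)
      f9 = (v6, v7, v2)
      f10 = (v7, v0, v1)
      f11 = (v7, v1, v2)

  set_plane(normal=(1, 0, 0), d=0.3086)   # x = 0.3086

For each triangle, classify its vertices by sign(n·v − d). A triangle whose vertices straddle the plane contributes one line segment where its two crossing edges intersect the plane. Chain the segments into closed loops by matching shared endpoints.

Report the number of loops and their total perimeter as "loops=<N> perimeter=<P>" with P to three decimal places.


loops=1 perimeter=7.946

Straddling triangles (8 of 12):
  (v1,v0,v3) [+-+] → (0.3086, 0, 0)–(0.3086, 0.534504, 0)  len=0.5345
  (v1,v3,v2) [++-] → (0.3086, 0.534504, 1.77932)–(0.3086, 0, 2.54966)  len=0.9376
  (v3,v0,v4) [+--] → (0.3086, 0.534504, 0)–(0.3086, 1.1518, 0)  len=0.6173
  (v3,v4,v2) [+--] → (0.3086, 1.1518, 0)–(0.3086, 0.534504, 1.77932)  len=1.8834
  (v6,v0,v7) [--+] → (0.3086, -0.534504, 0)–(0.3086, -1.1518, 0)  len=0.6173
  (v6,v7,v2) [-+-] → (0.3086, -1.1518, 0)–(0.3086, -0.534504, 1.77932)  len=1.8834
  (v7,v0,v1) [+-+] → (0.3086, -0.534504, 0)–(0.3086, 0, 0)  len=0.5345
  (v7,v1,v2) [++-] → (0.3086, 0, 2.54966)–(0.3086, -0.534504, 1.77932)  len=0.9376

Chained into 1 loop(s):
  loop 1: 8 segments, perimeter = 7.9455
Total perimeter = 7.946


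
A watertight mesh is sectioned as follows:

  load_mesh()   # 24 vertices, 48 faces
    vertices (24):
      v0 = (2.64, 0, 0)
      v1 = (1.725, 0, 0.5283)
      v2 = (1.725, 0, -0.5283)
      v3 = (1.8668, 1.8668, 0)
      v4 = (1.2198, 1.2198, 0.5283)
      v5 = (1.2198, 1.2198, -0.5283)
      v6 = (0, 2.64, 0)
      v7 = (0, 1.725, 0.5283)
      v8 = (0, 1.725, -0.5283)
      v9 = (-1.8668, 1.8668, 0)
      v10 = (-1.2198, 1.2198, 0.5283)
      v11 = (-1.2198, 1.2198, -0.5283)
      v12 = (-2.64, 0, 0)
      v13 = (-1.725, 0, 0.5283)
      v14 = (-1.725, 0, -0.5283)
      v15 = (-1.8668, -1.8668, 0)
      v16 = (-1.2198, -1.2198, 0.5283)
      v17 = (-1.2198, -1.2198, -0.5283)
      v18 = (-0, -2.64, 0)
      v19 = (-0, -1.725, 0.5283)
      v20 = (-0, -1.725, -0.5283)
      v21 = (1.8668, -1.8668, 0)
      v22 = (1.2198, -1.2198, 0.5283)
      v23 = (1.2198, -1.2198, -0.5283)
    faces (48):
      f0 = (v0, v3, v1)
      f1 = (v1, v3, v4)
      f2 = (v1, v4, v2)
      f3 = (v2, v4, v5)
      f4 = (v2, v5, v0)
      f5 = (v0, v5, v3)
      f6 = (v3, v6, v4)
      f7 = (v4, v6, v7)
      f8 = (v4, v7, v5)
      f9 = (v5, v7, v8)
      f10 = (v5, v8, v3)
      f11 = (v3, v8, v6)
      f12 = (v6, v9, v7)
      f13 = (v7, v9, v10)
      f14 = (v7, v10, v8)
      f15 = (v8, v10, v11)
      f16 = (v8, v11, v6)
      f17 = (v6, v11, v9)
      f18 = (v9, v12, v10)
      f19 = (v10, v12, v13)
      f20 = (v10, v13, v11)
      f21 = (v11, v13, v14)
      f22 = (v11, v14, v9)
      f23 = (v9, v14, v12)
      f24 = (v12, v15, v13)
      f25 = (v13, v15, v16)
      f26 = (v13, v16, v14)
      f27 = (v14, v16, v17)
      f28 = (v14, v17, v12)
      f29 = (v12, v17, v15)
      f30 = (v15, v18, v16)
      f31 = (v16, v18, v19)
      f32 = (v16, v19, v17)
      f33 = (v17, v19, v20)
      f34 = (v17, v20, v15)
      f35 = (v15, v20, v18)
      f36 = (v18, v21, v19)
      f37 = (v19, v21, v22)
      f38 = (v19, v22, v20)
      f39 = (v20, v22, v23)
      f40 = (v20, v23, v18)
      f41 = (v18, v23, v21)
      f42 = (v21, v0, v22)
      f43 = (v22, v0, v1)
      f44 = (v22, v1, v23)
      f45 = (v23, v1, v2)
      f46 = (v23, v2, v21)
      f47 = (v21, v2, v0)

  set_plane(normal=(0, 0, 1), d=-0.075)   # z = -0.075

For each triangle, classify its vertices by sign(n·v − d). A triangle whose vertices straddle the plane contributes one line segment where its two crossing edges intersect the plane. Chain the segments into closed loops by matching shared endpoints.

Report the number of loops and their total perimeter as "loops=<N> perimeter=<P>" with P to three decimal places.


loops=2 perimeter=25.932

Straddling triangles (32 of 48):
  (v1,v4,v2) [++-] → (1.50826, 0.523316, -0.075)–(1.725, 0, -0.075)  len=0.5664
  (v2,v4,v5) [-+-] → (1.50826, 0.523316, -0.075)–(1.2198, 1.2198, -0.075)  len=0.7539
  (v2,v5,v0) [--+] → (2.43838, 0.173169, -0.075)–(2.5101, 0, -0.075)  len=0.1874
  (v0,v5,v3) [+-+] → (2.43838, 0.173169, -0.075)–(1.77495, 1.77495, -0.075)  len=1.7337
  (v4,v7,v5) [++-] → (0.696484, 1.43654, -0.075)–(1.2198, 1.2198, -0.075)  len=0.5664
  (v5,v7,v8) [-+-] → (0.696484, 1.43654, -0.075)–(0, 1.725, -0.075)  len=0.7539
  (v5,v8,v3) [--+] → (1.60178, 1.84667, -0.075)–(1.77495, 1.77495, -0.075)  len=0.1874
  (v3,v8,v6) [+-+] → (1.60178, 1.84667, -0.075)–(0, 2.5101, -0.075)  len=1.7337
  (v7,v10,v8) [++-] → (-0.523316, 1.50826, -0.075)–(0, 1.725, -0.075)  len=0.5664
  (v8,v10,v11) [-+-] → (-0.523316, 1.50826, -0.075)–(-1.2198, 1.2198, -0.075)  len=0.7539
  (v8,v11,v6) [--+] → (-0.173169, 2.43838, -0.075)–(0, 2.5101, -0.075)  len=0.1874
  (v6,v11,v9) [+-+] → (-0.173169, 2.43838, -0.075)–(-1.77495, 1.77495, -0.075)  len=1.7337
  (v10,v13,v11) [++-] → (-1.43654, 0.696484, -0.075)–(-1.2198, 1.2198, -0.075)  len=0.5664
  (v11,v13,v14) [-+-] → (-1.43654, 0.696484, -0.075)–(-1.725, 0, -0.075)  len=0.7539
  (v11,v14,v9) [--+] → (-1.84667, 1.60178, -0.075)–(-1.77495, 1.77495, -0.075)  len=0.1874
  (v9,v14,v12) [+-+] → (-1.84667, 1.60178, -0.075)–(-2.5101, 0, -0.075)  len=1.7337
  (v13,v16,v14) [++-] → (-1.50826, -0.523316, -0.075)–(-1.725, 0, -0.075)  len=0.5664
  (v14,v16,v17) [-+-] → (-1.50826, -0.523316, -0.075)–(-1.2198, -1.2198, -0.075)  len=0.7539
  (v14,v17,v12) [--+] → (-2.43838, -0.173169, -0.075)–(-2.5101, 0, -0.075)  len=0.1874
  (v12,v17,v15) [+-+] → (-2.43838, -0.173169, -0.075)–(-1.77495, -1.77495, -0.075)  len=1.7337
  (v16,v19,v17) [++-] → (-0.696484, -1.43654, -0.075)–(-1.2198, -1.2198, -0.075)  len=0.5664
  (v17,v19,v20) [-+-] → (-0.696484, -1.43654, -0.075)–(0, -1.725, -0.075)  len=0.7539
  (v17,v20,v15) [--+] → (-1.60178, -1.84667, -0.075)–(-1.77495, -1.77495, -0.075)  len=0.1874
  (v15,v20,v18) [+-+] → (-1.60178, -1.84667, -0.075)–(0, -2.5101, -0.075)  len=1.7337
  (v19,v22,v20) [++-] → (0.523316, -1.50826, -0.075)–(0, -1.725, -0.075)  len=0.5664
  (v20,v22,v23) [-+-] → (0.523316, -1.50826, -0.075)–(1.2198, -1.2198, -0.075)  len=0.7539
  (v20,v23,v18) [--+] → (0.173169, -2.43838, -0.075)–(0, -2.5101, -0.075)  len=0.1874
  (v18,v23,v21) [+-+] → (0.173169, -2.43838, -0.075)–(1.77495, -1.77495, -0.075)  len=1.7337
  (v22,v1,v23) [++-] → (1.43654, -0.696484, -0.075)–(1.2198, -1.2198, -0.075)  len=0.5664
  (v23,v1,v2) [-+-] → (1.43654, -0.696484, -0.075)–(1.725, 0, -0.075)  len=0.7539
  (v23,v2,v21) [--+] → (1.84667, -1.60178, -0.075)–(1.77495, -1.77495, -0.075)  len=0.1874
  (v21,v2,v0) [+-+] → (1.84667, -1.60178, -0.075)–(2.5101, 0, -0.075)  len=1.7337

Chained into 2 loop(s):
  loop 1: 16 segments, perimeter = 10.5622
  loop 2: 16 segments, perimeter = 15.3694
Total perimeter = 25.932


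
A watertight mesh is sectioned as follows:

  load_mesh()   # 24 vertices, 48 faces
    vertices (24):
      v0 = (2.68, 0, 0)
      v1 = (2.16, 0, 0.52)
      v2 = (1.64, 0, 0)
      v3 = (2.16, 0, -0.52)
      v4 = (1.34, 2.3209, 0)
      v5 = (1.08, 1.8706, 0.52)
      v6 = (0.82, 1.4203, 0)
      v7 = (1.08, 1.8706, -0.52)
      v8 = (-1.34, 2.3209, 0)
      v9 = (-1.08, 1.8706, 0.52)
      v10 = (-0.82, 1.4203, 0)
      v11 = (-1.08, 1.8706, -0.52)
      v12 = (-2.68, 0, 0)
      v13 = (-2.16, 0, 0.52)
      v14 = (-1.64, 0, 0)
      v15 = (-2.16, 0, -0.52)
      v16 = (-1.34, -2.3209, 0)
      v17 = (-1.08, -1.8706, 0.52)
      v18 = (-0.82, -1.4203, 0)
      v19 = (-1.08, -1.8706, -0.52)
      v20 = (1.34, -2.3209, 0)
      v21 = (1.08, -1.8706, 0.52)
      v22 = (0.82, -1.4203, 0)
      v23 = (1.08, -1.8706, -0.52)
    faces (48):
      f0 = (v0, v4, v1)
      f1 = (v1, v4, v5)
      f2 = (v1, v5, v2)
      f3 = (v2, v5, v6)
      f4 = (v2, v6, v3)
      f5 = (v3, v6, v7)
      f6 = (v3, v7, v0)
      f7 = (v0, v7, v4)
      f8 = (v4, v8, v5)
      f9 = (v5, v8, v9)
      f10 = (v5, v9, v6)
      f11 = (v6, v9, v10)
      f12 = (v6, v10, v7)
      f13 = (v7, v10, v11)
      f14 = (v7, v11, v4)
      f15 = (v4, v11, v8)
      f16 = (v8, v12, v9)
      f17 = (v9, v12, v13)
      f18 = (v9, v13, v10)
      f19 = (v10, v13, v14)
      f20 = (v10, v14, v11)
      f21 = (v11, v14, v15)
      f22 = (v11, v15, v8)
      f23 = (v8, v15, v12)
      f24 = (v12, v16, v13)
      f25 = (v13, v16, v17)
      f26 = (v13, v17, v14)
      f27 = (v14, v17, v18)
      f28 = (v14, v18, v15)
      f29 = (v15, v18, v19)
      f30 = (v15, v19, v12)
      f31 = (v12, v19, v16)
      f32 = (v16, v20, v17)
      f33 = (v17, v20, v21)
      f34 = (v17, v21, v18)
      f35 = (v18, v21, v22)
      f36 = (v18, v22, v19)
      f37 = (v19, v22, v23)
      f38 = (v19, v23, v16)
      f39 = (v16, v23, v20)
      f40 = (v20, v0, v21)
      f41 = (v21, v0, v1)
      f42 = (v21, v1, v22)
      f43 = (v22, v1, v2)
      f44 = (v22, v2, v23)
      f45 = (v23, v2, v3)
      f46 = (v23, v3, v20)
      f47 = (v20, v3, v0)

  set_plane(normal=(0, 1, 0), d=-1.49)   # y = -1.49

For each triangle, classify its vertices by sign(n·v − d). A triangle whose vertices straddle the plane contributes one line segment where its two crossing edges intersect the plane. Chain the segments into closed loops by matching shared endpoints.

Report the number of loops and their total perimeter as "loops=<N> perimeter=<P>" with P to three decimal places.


Straddling triangles (18 of 48):
  (v12,v16,v13) [+-+] → (-1.81973, -1.49, 0)–(-1.63357, -1.49, 0.186164)  len=0.2633
  (v13,v16,v17) [+--] → (-1.63357, -1.49, 0.186164)–(-1.29974, -1.49, 0.52)  len=0.4721
  (v13,v17,v14) [+-+] → (-1.29974, -1.49, 0.52)–(-1.19394, -1.49, 0.414199)  len=0.1496
  (v14,v17,v18) [+-+] → (-1.19394, -1.49, 0.414199)–(-0.860244, -1.49, 0.0804886)  len=0.4719
  (v15,v18,v19) [++-] → (-0.860244, -1.49, -0.0804886)–(-1.29974, -1.49, -0.52)  len=0.6216
  (v15,v19,v12) [+-+] → (-1.29974, -1.49, -0.52)–(-1.40554, -1.49, -0.414199)  len=0.1496
  (v12,v19,v16) [+--] → (-1.40554, -1.49, -0.414199)–(-1.81973, -1.49, 0)  len=0.5858
  (v17,v21,v18) [--+] → (-0.525907, -1.49, 0.0804886)–(-0.860244, -1.49, 0.0804886)  len=0.3343
  (v18,v21,v22) [+-+] → (-0.525907, -1.49, 0.0804886)–(0.860244, -1.49, 0.0804886)  len=1.3862
  (v18,v22,v19) [++-] → (0.525907, -1.49, -0.0804886)–(-0.860244, -1.49, -0.0804886)  len=1.3862
  (v19,v22,v23) [-+-] → (0.525907, -1.49, -0.0804886)–(0.860244, -1.49, -0.0804886)  len=0.3343
  (v20,v0,v21) [-+-] → (1.81973, -1.49, 0)–(1.40554, -1.49, 0.414199)  len=0.5858
  (v21,v0,v1) [-++] → (1.40554, -1.49, 0.414199)–(1.29974, -1.49, 0.52)  len=0.1496
  (v21,v1,v22) [-++] → (1.29974, -1.49, 0.52)–(0.860244, -1.49, 0.0804886)  len=0.6216
  (v22,v2,v23) [++-] → (1.19394, -1.49, -0.414199)–(0.860244, -1.49, -0.0804886)  len=0.4719
  (v23,v2,v3) [-++] → (1.19394, -1.49, -0.414199)–(1.29974, -1.49, -0.52)  len=0.1496
  (v23,v3,v20) [-+-] → (1.29974, -1.49, -0.52)–(1.63357, -1.49, -0.186164)  len=0.4721
  (v20,v3,v0) [-++] → (1.63357, -1.49, -0.186164)–(1.81973, -1.49, 0)  len=0.2633

Chained into 1 loop(s):
  loop 1: 18 segments, perimeter = 8.8687
Total perimeter = 8.869

loops=1 perimeter=8.869


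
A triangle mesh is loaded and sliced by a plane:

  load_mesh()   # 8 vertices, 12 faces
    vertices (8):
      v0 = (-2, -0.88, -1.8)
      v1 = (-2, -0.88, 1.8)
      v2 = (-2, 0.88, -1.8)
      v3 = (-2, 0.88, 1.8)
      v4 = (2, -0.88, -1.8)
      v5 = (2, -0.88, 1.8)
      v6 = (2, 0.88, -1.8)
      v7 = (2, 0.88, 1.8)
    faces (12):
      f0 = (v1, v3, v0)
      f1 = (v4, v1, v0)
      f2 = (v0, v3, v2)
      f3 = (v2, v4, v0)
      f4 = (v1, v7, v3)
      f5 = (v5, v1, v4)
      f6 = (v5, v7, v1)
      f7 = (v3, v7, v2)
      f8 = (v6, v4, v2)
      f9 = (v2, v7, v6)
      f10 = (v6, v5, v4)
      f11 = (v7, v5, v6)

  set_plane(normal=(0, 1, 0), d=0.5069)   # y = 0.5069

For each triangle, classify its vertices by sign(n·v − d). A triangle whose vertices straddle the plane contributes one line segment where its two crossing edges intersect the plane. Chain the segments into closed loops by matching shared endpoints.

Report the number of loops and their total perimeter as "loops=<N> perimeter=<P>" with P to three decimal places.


Straddling triangles (8 of 12):
  (v1,v3,v0) [-+-] → (-2, 0.5069, 1.8)–(-2, 0.5069, 1.03684)  len=0.7632
  (v0,v3,v2) [-++] → (-2, 0.5069, 1.03684)–(-2, 0.5069, -1.8)  len=2.8368
  (v2,v4,v0) [+--] → (-1.15205, 0.5069, -1.8)–(-2, 0.5069, -1.8)  len=0.8480
  (v1,v7,v3) [-++] → (1.15205, 0.5069, 1.8)–(-2, 0.5069, 1.8)  len=3.1520
  (v5,v7,v1) [-+-] → (2, 0.5069, 1.8)–(1.15205, 0.5069, 1.8)  len=0.8480
  (v6,v4,v2) [+-+] → (2, 0.5069, -1.8)–(-1.15205, 0.5069, -1.8)  len=3.1520
  (v6,v5,v4) [+--] → (2, 0.5069, -1.03684)–(2, 0.5069, -1.8)  len=0.7632
  (v7,v5,v6) [+-+] → (2, 0.5069, 1.8)–(2, 0.5069, -1.03684)  len=2.8368

Chained into 1 loop(s):
  loop 1: 8 segments, perimeter = 15.2000
Total perimeter = 15.200

loops=1 perimeter=15.200


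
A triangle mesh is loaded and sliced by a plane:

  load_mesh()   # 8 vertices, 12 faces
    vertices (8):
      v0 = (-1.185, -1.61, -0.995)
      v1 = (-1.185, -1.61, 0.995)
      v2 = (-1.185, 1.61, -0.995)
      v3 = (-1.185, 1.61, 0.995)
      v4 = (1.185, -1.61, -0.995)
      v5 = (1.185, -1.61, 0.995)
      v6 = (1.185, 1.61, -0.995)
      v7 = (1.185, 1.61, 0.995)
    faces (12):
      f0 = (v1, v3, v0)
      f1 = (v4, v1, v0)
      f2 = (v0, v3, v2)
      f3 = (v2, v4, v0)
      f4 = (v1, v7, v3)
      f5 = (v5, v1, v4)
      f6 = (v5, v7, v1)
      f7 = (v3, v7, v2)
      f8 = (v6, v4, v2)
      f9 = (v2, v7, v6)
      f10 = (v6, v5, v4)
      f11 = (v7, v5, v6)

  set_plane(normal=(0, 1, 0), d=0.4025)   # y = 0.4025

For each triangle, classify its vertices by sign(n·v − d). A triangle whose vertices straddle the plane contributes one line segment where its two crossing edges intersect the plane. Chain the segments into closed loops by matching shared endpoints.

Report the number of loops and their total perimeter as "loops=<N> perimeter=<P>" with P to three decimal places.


Straddling triangles (8 of 12):
  (v1,v3,v0) [-+-] → (-1.185, 0.4025, 0.995)–(-1.185, 0.4025, 0.24875)  len=0.7462
  (v0,v3,v2) [-++] → (-1.185, 0.4025, 0.24875)–(-1.185, 0.4025, -0.995)  len=1.2437
  (v2,v4,v0) [+--] → (-0.29625, 0.4025, -0.995)–(-1.185, 0.4025, -0.995)  len=0.8888
  (v1,v7,v3) [-++] → (0.29625, 0.4025, 0.995)–(-1.185, 0.4025, 0.995)  len=1.4813
  (v5,v7,v1) [-+-] → (1.185, 0.4025, 0.995)–(0.29625, 0.4025, 0.995)  len=0.8888
  (v6,v4,v2) [+-+] → (1.185, 0.4025, -0.995)–(-0.29625, 0.4025, -0.995)  len=1.4813
  (v6,v5,v4) [+--] → (1.185, 0.4025, -0.24875)–(1.185, 0.4025, -0.995)  len=0.7462
  (v7,v5,v6) [+-+] → (1.185, 0.4025, 0.995)–(1.185, 0.4025, -0.24875)  len=1.2437

Chained into 1 loop(s):
  loop 1: 8 segments, perimeter = 8.7200
Total perimeter = 8.720

loops=1 perimeter=8.720


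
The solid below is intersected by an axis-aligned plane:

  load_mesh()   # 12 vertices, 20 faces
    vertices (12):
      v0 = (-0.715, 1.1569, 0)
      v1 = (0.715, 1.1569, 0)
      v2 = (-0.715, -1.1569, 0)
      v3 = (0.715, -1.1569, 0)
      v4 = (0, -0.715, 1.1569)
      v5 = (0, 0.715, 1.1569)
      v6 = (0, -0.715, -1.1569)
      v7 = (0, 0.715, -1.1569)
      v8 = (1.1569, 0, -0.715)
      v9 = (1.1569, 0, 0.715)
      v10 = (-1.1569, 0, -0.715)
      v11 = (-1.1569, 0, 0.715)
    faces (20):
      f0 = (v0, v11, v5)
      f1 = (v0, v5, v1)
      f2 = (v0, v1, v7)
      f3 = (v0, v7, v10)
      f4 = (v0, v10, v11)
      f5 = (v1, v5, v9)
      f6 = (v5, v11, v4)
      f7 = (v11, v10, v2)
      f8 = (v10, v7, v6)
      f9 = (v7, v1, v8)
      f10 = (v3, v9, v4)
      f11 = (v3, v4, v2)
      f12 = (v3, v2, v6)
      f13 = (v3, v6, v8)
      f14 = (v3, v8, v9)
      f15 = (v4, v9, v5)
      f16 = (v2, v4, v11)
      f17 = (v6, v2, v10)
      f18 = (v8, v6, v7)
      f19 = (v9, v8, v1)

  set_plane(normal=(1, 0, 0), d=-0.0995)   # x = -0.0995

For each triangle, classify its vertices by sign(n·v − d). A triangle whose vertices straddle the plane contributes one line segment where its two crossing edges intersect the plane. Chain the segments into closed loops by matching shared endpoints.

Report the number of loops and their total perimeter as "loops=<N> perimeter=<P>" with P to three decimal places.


Straddling triangles (10 of 20):
  (v0,v11,v5) [--+] → (-0.0995, 0.653506, 1.11889)–(-0.0995, 0.776495, 0.995905)  len=0.1739
  (v0,v5,v1) [-++] → (-0.0995, 0.776495, 0.995905)–(-0.0995, 1.1569, 0)  len=1.0661
  (v0,v1,v7) [-++] → (-0.0995, 1.1569, 0)–(-0.0995, 0.776495, -0.995905)  len=1.0661
  (v0,v7,v10) [-+-] → (-0.0995, 0.776495, -0.995905)–(-0.0995, 0.653506, -1.11889)  len=0.1739
  (v5,v11,v4) [+-+] → (-0.0995, 0.653506, 1.11889)–(-0.0995, -0.653506, 1.11889)  len=1.3070
  (v10,v7,v6) [-++] → (-0.0995, 0.653506, -1.11889)–(-0.0995, -0.653506, -1.11889)  len=1.3070
  (v3,v4,v2) [++-] → (-0.0995, -0.776495, 0.995905)–(-0.0995, -1.1569, 0)  len=1.0661
  (v3,v2,v6) [+-+] → (-0.0995, -1.1569, 0)–(-0.0995, -0.776495, -0.995905)  len=1.0661
  (v2,v4,v11) [-+-] → (-0.0995, -0.776495, 0.995905)–(-0.0995, -0.653506, 1.11889)  len=0.1739
  (v6,v2,v10) [+--] → (-0.0995, -0.776495, -0.995905)–(-0.0995, -0.653506, -1.11889)  len=0.1739

Chained into 1 loop(s):
  loop 1: 10 segments, perimeter = 7.5741
Total perimeter = 7.574

loops=1 perimeter=7.574


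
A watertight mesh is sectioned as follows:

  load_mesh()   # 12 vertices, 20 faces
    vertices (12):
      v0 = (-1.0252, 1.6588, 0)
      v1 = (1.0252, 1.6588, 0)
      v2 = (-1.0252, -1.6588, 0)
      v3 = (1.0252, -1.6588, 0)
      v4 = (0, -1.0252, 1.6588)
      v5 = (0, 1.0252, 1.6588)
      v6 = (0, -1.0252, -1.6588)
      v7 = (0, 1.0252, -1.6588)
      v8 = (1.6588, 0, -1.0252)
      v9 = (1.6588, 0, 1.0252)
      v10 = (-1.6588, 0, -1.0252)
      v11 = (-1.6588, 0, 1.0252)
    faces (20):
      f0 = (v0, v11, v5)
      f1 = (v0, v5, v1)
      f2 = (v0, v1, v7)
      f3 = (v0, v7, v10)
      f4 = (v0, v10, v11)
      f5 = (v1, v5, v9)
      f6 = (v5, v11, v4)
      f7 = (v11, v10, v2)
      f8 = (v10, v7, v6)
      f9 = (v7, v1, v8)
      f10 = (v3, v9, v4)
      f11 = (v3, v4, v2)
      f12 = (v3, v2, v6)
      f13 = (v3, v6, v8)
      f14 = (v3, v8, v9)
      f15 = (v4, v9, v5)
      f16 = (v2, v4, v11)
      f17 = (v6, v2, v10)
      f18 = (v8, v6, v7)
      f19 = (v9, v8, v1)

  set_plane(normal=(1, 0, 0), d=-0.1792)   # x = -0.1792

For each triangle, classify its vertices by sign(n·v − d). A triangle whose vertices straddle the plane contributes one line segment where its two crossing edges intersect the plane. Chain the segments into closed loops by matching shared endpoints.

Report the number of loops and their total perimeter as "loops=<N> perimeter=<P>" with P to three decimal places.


Straddling triangles (10 of 20):
  (v0,v11,v5) [--+] → (-0.1792, 0.914448, 1.59035)–(-0.1792, 1.13595, 1.36885)  len=0.3133
  (v0,v5,v1) [-++] → (-0.1792, 1.13595, 1.36885)–(-0.1792, 1.6588, 0)  len=1.4653
  (v0,v1,v7) [-++] → (-0.1792, 1.6588, 0)–(-0.1792, 1.13595, -1.36885)  len=1.4653
  (v0,v7,v10) [-+-] → (-0.1792, 1.13595, -1.36885)–(-0.1792, 0.914448, -1.59035)  len=0.3133
  (v5,v11,v4) [+-+] → (-0.1792, 0.914448, 1.59035)–(-0.1792, -0.914448, 1.59035)  len=1.8289
  (v10,v7,v6) [-++] → (-0.1792, 0.914448, -1.59035)–(-0.1792, -0.914448, -1.59035)  len=1.8289
  (v3,v4,v2) [++-] → (-0.1792, -1.13595, 1.36885)–(-0.1792, -1.6588, 0)  len=1.4653
  (v3,v2,v6) [+-+] → (-0.1792, -1.6588, 0)–(-0.1792, -1.13595, -1.36885)  len=1.4653
  (v2,v4,v11) [-+-] → (-0.1792, -1.13595, 1.36885)–(-0.1792, -0.914448, 1.59035)  len=0.3133
  (v6,v2,v10) [+--] → (-0.1792, -1.13595, -1.36885)–(-0.1792, -0.914448, -1.59035)  len=0.3133

Chained into 1 loop(s):
  loop 1: 10 segments, perimeter = 10.7720
Total perimeter = 10.772

loops=1 perimeter=10.772


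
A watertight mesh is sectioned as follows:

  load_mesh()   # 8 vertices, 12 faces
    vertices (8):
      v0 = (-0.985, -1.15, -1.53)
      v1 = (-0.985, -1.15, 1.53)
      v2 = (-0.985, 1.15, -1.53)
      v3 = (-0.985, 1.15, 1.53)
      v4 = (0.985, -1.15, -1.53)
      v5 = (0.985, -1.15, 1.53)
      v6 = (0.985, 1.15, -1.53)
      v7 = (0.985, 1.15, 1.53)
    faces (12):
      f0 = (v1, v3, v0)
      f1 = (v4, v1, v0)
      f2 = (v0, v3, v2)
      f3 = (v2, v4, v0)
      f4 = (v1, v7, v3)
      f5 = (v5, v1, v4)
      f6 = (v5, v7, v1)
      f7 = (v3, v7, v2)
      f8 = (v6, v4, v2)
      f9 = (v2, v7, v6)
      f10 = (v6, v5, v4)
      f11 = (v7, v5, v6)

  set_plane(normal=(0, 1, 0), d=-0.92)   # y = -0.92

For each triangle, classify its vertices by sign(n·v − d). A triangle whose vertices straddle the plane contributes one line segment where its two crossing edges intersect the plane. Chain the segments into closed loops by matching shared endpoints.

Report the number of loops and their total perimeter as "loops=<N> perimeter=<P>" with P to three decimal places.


loops=1 perimeter=10.060

Straddling triangles (8 of 12):
  (v1,v3,v0) [-+-] → (-0.985, -0.92, 1.53)–(-0.985, -0.92, -1.224)  len=2.7540
  (v0,v3,v2) [-++] → (-0.985, -0.92, -1.224)–(-0.985, -0.92, -1.53)  len=0.3060
  (v2,v4,v0) [+--] → (0.788, -0.92, -1.53)–(-0.985, -0.92, -1.53)  len=1.7730
  (v1,v7,v3) [-++] → (-0.788, -0.92, 1.53)–(-0.985, -0.92, 1.53)  len=0.1970
  (v5,v7,v1) [-+-] → (0.985, -0.92, 1.53)–(-0.788, -0.92, 1.53)  len=1.7730
  (v6,v4,v2) [+-+] → (0.985, -0.92, -1.53)–(0.788, -0.92, -1.53)  len=0.1970
  (v6,v5,v4) [+--] → (0.985, -0.92, 1.224)–(0.985, -0.92, -1.53)  len=2.7540
  (v7,v5,v6) [+-+] → (0.985, -0.92, 1.53)–(0.985, -0.92, 1.224)  len=0.3060

Chained into 1 loop(s):
  loop 1: 8 segments, perimeter = 10.0600
Total perimeter = 10.060


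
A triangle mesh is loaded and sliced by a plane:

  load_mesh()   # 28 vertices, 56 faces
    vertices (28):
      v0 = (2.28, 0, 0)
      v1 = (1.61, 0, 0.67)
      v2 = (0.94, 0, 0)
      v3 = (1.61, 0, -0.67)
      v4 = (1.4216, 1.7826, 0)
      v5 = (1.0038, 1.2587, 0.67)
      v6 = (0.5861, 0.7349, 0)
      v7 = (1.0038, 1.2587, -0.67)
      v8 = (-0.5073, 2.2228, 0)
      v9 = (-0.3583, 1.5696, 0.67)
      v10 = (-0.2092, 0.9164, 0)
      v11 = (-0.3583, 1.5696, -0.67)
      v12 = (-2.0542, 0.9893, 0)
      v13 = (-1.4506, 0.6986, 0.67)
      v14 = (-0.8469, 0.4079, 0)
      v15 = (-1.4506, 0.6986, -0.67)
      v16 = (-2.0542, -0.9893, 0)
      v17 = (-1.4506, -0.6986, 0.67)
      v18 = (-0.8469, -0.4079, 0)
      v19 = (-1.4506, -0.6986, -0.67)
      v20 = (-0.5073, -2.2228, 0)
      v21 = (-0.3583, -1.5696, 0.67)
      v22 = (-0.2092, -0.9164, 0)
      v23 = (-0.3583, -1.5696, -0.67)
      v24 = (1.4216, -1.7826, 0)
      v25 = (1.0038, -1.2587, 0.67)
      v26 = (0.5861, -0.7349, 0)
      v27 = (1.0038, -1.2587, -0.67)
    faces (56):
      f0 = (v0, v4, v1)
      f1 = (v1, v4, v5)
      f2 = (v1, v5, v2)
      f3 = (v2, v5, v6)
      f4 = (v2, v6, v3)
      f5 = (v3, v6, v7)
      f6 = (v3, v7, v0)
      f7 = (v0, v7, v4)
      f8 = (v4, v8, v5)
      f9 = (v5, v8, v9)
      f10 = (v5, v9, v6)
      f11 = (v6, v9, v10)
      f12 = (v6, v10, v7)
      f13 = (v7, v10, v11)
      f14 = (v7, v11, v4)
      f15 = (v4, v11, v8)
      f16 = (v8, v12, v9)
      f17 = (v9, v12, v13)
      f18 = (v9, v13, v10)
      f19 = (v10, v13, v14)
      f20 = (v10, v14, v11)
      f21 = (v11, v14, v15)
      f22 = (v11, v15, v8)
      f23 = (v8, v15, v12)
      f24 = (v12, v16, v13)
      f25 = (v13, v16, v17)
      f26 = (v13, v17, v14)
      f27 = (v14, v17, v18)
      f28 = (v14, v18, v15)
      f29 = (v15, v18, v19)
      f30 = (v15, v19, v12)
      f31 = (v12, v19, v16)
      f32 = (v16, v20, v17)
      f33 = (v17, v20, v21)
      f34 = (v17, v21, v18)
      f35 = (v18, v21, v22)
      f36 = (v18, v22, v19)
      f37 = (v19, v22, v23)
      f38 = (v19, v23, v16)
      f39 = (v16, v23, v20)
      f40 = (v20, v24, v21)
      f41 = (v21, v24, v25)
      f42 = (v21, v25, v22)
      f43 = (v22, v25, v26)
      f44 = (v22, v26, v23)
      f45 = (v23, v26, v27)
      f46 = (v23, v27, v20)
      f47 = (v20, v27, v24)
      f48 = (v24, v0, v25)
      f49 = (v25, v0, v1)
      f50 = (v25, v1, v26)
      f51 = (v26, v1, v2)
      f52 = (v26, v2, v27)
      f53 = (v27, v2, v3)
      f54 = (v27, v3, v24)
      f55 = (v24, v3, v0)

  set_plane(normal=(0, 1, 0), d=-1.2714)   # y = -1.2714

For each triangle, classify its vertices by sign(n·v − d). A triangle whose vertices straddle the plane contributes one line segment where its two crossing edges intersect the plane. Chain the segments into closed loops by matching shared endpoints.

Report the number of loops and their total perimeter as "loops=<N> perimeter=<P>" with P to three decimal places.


Straddling triangles (16 of 56):
  (v16,v20,v17) [+-+] → (-1.70043, -1.2714, 0)–(-1.0961, -1.2714, 0.418212)  len=0.7349
  (v17,v20,v21) [+--] → (-1.0961, -1.2714, 0.418212)–(-0.732265, -1.2714, 0.67)  len=0.4425
  (v17,v21,v18) [+-+] → (-0.732265, -1.2714, 0.67)–(-0.48372, -1.2714, 0.498016)  len=0.3022
  (v18,v21,v22) [+-+] → (-0.48372, -1.2714, 0.498016)–(-0.290233, -1.2714, 0.36413)  len=0.2353
  (v19,v22,v23) [++-] → (-0.290233, -1.2714, -0.36413)–(-0.732265, -1.2714, -0.67)  len=0.5375
  (v19,v23,v16) [+-+] → (-0.732265, -1.2714, -0.67)–(-1.22978, -1.2714, -0.325706)  len=0.6050
  (v16,v23,v20) [+--] → (-1.22978, -1.2714, -0.325706)–(-1.70043, -1.2714, 0)  len=0.5724
  (v21,v24,v25) [--+] → (1.01393, -1.2714, 0.653758)–(0.948159, -1.2714, 0.67)  len=0.0677
  (v21,v25,v22) [-++] → (0.948159, -1.2714, 0.67)–(-0.290233, -1.2714, 0.36413)  len=1.2756
  (v22,v26,v23) [++-] → (-0.0209092, -1.2714, -0.43064)–(-0.290233, -1.2714, -0.36413)  len=0.2774
  (v23,v26,v27) [-++] → (-0.0209092, -1.2714, -0.43064)–(0.948159, -1.2714, -0.67)  len=0.9982
  (v23,v27,v20) [-+-] → (0.948159, -1.2714, -0.67)–(0.983894, -1.2714, -0.661174)  len=0.0368
  (v20,v27,v24) [-+-] → (0.983894, -1.2714, -0.661174)–(1.01393, -1.2714, -0.653758)  len=0.0309
  (v24,v0,v25) [-++] → (1.66777, -1.2714, 0)–(1.01393, -1.2714, 0.653758)  len=0.9246
  (v27,v3,v24) [++-] → (1.47563, -1.2714, -0.192137)–(1.01393, -1.2714, -0.653758)  len=0.6529
  (v24,v3,v0) [-++] → (1.47563, -1.2714, -0.192137)–(1.66777, -1.2714, 0)  len=0.2717

Chained into 1 loop(s):
  loop 1: 16 segments, perimeter = 7.9658
Total perimeter = 7.966

loops=1 perimeter=7.966


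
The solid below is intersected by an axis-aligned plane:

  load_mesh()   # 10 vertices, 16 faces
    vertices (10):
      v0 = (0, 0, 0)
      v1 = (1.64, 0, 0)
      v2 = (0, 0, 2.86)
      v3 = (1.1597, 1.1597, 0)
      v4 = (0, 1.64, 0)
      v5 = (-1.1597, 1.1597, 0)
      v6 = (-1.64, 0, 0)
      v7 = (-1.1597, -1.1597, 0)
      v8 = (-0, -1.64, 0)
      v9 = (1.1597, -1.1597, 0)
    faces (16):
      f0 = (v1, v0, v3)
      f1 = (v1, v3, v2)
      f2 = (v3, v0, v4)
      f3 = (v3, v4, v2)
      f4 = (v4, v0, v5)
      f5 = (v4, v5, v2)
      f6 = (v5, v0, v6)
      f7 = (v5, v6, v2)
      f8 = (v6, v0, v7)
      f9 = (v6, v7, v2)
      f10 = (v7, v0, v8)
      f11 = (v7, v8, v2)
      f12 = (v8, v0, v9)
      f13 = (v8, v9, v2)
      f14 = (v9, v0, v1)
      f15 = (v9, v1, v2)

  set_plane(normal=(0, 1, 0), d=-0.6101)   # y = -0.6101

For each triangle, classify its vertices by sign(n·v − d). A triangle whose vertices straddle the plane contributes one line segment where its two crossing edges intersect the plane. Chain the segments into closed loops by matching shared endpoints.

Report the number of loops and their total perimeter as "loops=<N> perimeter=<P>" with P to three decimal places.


Straddling triangles (8 of 16):
  (v6,v0,v7) [++-] → (-0.6101, -0.6101, 0)–(-1.38732, -0.6101, 0)  len=0.7772
  (v6,v7,v2) [+-+] → (-1.38732, -0.6101, 0)–(-0.6101, -0.6101, 1.3554)  len=1.5624
  (v7,v0,v8) [-+-] → (-0.6101, -0.6101, 0)–(0, -0.6101, 0)  len=0.6101
  (v7,v8,v2) [--+] → (0, -0.6101, 1.79605)–(-0.6101, -0.6101, 1.3554)  len=0.7526
  (v8,v0,v9) [-+-] → (0, -0.6101, 0)–(0.6101, -0.6101, 0)  len=0.6101
  (v8,v9,v2) [--+] → (0.6101, -0.6101, 1.3554)–(0, -0.6101, 1.79605)  len=0.7526
  (v9,v0,v1) [-++] → (0.6101, -0.6101, 0)–(1.38732, -0.6101, 0)  len=0.7772
  (v9,v1,v2) [-++] → (1.38732, -0.6101, 0)–(0.6101, -0.6101, 1.3554)  len=1.5624

Chained into 1 loop(s):
  loop 1: 8 segments, perimeter = 7.4047
Total perimeter = 7.405

loops=1 perimeter=7.405


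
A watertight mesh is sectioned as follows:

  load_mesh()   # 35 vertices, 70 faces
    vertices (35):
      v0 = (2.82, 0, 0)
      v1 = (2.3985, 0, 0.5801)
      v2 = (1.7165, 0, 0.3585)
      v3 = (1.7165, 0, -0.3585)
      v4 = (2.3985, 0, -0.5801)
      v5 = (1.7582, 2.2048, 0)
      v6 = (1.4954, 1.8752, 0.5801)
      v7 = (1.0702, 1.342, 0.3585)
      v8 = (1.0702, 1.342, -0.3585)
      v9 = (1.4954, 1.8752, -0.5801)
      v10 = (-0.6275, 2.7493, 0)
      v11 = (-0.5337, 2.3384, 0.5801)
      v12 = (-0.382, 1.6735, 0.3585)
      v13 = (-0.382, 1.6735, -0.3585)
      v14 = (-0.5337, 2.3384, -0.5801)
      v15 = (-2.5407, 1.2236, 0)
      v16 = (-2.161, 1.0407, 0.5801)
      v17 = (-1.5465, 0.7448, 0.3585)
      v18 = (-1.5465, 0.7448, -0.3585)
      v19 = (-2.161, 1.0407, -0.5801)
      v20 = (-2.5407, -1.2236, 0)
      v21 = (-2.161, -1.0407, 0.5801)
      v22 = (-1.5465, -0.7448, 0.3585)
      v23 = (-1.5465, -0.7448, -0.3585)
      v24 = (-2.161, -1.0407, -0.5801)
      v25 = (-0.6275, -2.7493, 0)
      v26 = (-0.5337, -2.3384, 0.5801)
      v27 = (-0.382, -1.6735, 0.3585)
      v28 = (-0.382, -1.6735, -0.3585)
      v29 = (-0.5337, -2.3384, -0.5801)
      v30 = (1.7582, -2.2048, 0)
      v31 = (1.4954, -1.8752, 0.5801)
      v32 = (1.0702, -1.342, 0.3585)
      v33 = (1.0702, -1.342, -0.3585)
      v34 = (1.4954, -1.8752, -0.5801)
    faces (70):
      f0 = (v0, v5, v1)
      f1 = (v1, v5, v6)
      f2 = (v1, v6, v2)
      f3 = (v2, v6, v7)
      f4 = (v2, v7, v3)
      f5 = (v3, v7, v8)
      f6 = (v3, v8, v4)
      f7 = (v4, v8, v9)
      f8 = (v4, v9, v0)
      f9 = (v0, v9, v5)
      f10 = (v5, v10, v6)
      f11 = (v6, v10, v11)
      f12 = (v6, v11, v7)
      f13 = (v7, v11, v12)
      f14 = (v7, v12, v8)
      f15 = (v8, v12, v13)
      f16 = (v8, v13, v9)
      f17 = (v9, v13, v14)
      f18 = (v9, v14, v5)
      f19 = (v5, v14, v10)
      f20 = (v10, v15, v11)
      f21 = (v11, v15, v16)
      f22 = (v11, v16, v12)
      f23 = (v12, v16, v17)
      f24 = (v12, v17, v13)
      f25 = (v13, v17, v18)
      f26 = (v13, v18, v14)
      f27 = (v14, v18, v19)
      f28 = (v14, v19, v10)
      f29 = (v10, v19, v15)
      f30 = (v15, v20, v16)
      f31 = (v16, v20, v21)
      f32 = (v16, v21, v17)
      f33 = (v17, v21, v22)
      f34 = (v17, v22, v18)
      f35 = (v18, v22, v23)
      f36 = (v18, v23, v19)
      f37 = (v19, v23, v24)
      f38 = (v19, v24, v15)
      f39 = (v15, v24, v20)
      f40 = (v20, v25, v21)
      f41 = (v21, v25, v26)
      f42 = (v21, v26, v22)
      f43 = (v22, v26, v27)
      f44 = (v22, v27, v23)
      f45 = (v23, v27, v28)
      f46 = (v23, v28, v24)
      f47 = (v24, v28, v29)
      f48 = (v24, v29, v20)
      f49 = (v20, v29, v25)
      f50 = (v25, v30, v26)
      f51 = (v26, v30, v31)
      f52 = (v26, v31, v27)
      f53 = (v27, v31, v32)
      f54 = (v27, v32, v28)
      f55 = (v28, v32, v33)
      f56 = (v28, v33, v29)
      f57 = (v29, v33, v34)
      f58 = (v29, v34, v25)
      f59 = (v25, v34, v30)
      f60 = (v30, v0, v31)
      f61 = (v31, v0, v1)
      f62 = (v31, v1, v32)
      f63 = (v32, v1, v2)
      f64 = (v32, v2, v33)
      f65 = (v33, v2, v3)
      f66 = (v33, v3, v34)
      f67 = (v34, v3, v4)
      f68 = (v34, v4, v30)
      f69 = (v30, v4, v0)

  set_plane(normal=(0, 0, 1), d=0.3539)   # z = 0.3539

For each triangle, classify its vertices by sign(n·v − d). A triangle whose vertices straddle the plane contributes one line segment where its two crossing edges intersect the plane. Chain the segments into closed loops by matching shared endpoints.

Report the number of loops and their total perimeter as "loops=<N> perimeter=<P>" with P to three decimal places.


loops=2 perimeter=25.994

Straddling triangles (28 of 70):
  (v0,v5,v1) [--+] → (2.14883, 0.859724, 0.3539)–(2.56286, 0, 0.3539)  len=0.9542
  (v1,v5,v6) [+-+] → (2.14883, 0.859724, 0.3539)–(1.59787, 2.00372, 0.3539)  len=1.2698
  (v2,v7,v3) [++-] → (1.07435, 1.33339, 0.3539)–(1.7165, 0, 0.3539)  len=1.4800
  (v3,v7,v8) [-+-] → (1.07435, 1.33339, 0.3539)–(1.0702, 1.342, 0.3539)  len=0.0096
  (v5,v10,v6) [--+] → (0.667612, 2.21604, 0.3539)–(1.59787, 2.00372, 0.3539)  len=0.9542
  (v6,v10,v11) [+-+] → (0.667612, 2.21604, 0.3539)–(-0.570276, 2.49862, 0.3539)  len=1.2697
  (v7,v12,v8) [++-] → (-0.372683, 1.67137, 0.3539)–(1.0702, 1.342, 0.3539)  len=1.4800
  (v8,v12,v13) [-+-] → (-0.372683, 1.67137, 0.3539)–(-0.382, 1.6735, 0.3539)  len=0.0096
  (v10,v15,v11) [--+] → (-1.3163, 1.9037, 0.3539)–(-0.570276, 2.49862, 0.3539)  len=0.9542
  (v11,v15,v16) [+-+] → (-1.3163, 1.9037, 0.3539)–(-2.30906, 1.11202, 0.3539)  len=1.2698
  (v12,v17,v13) [++-] → (-1.53903, 0.750758, 0.3539)–(-0.382, 1.6735, 0.3539)  len=1.4799
  (v13,v17,v18) [-+-] → (-1.53903, 0.750758, 0.3539)–(-1.5465, 0.7448, 0.3539)  len=0.0096
  (v15,v20,v16) [--+] → (-2.30906, 0.157775, 0.3539)–(-2.30906, 1.11202, 0.3539)  len=0.9542
  (v16,v20,v21) [+-+] → (-2.30906, 0.157775, 0.3539)–(-2.30906, -1.11202, 0.3539)  len=1.2698
  (v17,v22,v18) [++-] → (-1.5465, -0.735243, 0.3539)–(-1.5465, 0.7448, 0.3539)  len=1.4800
  (v18,v22,v23) [-+-] → (-1.5465, -0.735243, 0.3539)–(-1.5465, -0.7448, 0.3539)  len=0.0096
  (v20,v25,v21) [--+] → (-1.56304, -1.70694, 0.3539)–(-2.30906, -1.11202, 0.3539)  len=0.9542
  (v21,v25,v26) [+-+] → (-1.56304, -1.70694, 0.3539)–(-0.570276, -2.49862, 0.3539)  len=1.2698
  (v22,v27,v23) [++-] → (-0.389471, -1.66754, 0.3539)–(-1.5465, -0.7448, 0.3539)  len=1.4799
  (v23,v27,v28) [-+-] → (-0.389471, -1.66754, 0.3539)–(-0.382, -1.6735, 0.3539)  len=0.0096
  (v25,v30,v26) [--+] → (0.359987, -2.2863, 0.3539)–(-0.570276, -2.49862, 0.3539)  len=0.9542
  (v26,v30,v31) [+-+] → (0.359987, -2.2863, 0.3539)–(1.59787, -2.00372, 0.3539)  len=1.2697
  (v27,v32,v28) [++-] → (1.06088, -1.34413, 0.3539)–(-0.382, -1.6735, 0.3539)  len=1.4800
  (v28,v32,v33) [-+-] → (1.06088, -1.34413, 0.3539)–(1.0702, -1.342, 0.3539)  len=0.0096
  (v30,v0,v31) [--+] → (2.0119, -1.144, 0.3539)–(1.59787, -2.00372, 0.3539)  len=0.9542
  (v31,v0,v1) [+-+] → (2.0119, -1.144, 0.3539)–(2.56286, 0, 0.3539)  len=1.2698
  (v32,v2,v33) [++-] → (1.71235, -0.00860976, 0.3539)–(1.0702, -1.342, 0.3539)  len=1.4800
  (v33,v2,v3) [-+-] → (1.71235, -0.00860976, 0.3539)–(1.7165, 0, 0.3539)  len=0.0096

Chained into 2 loop(s):
  loop 1: 14 segments, perimeter = 15.5678
  loop 2: 14 segments, perimeter = 10.4267
Total perimeter = 25.994
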